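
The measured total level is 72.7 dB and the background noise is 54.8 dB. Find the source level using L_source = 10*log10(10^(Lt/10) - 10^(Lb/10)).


10^(72.7/10) = 1.86209e+07
10^(54.8/10) = 301995
Difference = 1.86209e+07 - 301995 = 1.83189e+07
L_source = 10*log10(1.83189e+07) = 72.629 dB


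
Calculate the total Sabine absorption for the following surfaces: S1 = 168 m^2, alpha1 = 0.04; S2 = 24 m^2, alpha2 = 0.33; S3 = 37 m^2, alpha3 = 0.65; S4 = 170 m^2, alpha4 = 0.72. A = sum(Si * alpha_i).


168 * 0.04 = 6.72
24 * 0.33 = 7.92
37 * 0.65 = 24.05
170 * 0.72 = 122.4
A_total = 6.72 + 7.92 + 24.05 + 122.4 = 161.09 m^2


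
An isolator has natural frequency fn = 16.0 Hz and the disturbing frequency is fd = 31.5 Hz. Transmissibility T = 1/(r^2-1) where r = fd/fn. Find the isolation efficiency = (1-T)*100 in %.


r = 31.5 / 16.0 = 1.96875
r^2 - 1 = 1.96875^2 - 1 = 2.87598
T = 1/2.87598 = 0.347708
Efficiency = (1 - 0.347708)*100 = 65.229 %


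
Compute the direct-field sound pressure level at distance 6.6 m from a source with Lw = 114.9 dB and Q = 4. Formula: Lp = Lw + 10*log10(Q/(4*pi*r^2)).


4*pi*r^2 = 4*pi*6.6^2 = 547.391 m^2
Q / (4*pi*r^2) = 4 / 547.391 = 0.00730739
Lp = 114.9 + 10*log10(0.00730739) = 93.538 dB


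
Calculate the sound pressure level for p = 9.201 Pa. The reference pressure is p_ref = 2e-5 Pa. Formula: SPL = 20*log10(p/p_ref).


p / p_ref = 9.201 / 2e-5 = 460050
SPL = 20 * log10(460050) = 113.26 dB


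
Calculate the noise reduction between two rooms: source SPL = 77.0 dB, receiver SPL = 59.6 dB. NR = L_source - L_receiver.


NR = L_source - L_receiver (difference between source and receiving room levels)
NR = 77.0 - 59.6 = 17.4 dB


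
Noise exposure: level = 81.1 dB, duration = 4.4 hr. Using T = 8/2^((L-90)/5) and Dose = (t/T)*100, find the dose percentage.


T_allowed = 8 / 2^((81.1 - 90)/5) = 27.4741 hr
Dose = 4.4 / 27.4741 * 100 = 16.015 %


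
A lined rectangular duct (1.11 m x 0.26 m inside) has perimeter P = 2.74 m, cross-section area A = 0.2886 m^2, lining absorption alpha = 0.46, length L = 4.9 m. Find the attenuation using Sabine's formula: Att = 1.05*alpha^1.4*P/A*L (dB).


alpha^1.4 = 0.46^1.4 = 0.337179
Attenuation rate = 1.05 * alpha^1.4 * P / A
= 1.05 * 0.337179 * 2.74 / 0.2886 = 3.36128 dB/m
Total Att = 3.36128 * 4.9 = 16.47 dB


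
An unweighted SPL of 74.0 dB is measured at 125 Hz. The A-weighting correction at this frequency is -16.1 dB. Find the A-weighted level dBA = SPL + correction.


A-weighting table: 125 Hz -> -16.1 dB correction
SPL_A = SPL + correction = 74.0 + (-16.1) = 57.9 dBA


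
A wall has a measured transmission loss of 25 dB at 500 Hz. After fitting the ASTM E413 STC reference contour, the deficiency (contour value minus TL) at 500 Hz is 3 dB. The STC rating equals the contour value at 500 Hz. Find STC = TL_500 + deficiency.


By ASTM E413, STC = value of the fitted reference contour at 500 Hz.
Contour value at 500 Hz = TL_500 + deficiency = 25 + 3 = 28
STC = 28


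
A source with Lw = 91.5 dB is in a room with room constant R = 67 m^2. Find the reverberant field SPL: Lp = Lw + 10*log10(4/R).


4/R = 4/67 = 0.0597015
Lp = 91.5 + 10*log10(0.0597015) = 79.26 dB


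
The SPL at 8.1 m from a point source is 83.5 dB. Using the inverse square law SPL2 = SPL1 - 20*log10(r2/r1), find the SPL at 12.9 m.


r2/r1 = 12.9/8.1 = 1.59259
Correction = 20*log10(1.59259) = 4.04208 dB
SPL2 = 83.5 - 4.04208 = 79.458 dB


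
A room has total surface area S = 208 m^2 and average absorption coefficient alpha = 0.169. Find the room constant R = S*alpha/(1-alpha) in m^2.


R = 208 * 0.169 / (1 - 0.169) = 42.301 m^2


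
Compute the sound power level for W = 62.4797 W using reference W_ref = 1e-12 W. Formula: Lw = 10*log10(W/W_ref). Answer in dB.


W / W_ref = 62.4797 / 1e-12 = 6.24797e+13
Lw = 10 * log10(6.24797e+13) = 137.96 dB


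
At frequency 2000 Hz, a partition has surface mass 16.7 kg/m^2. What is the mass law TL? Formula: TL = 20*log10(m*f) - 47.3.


m * f = 16.7 * 2000 = 33400
20*log10(33400) = 90.4749 dB
TL = 90.4749 - 47.3 = 43.175 dB


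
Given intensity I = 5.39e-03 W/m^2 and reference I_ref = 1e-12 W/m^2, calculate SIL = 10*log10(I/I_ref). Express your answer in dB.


I / I_ref = 5.39e-03 / 1e-12 = 5.39e+09
SIL = 10 * log10(5.39e+09) = 97.316 dB


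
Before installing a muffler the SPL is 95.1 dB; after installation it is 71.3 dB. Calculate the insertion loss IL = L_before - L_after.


Insertion loss = SPL without muffler - SPL with muffler
IL = 95.1 - 71.3 = 23.8 dB


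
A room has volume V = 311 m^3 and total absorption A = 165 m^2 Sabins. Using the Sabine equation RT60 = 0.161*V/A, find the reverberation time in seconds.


RT60 = 0.161 * 311 / 165 = 0.30346 s


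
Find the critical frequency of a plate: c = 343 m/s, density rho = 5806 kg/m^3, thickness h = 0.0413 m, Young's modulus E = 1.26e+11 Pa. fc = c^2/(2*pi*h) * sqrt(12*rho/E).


12*rho/E = 12*5806/1.26e+11 = 5.52952e-07
sqrt(12*rho/E) = sqrt(5.52952e-07) = 0.000743607
c^2/(2*pi*h) = 343^2/(2*pi*0.0413) = 453376
fc = 453376 * 0.000743607 = 337.13 Hz


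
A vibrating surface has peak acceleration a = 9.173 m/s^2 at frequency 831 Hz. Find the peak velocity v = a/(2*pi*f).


omega = 2*pi*f = 2*pi*831 = 5221.33 rad/s
v = a / omega = 9.173 / 5221.33 = 0.0017568 m/s


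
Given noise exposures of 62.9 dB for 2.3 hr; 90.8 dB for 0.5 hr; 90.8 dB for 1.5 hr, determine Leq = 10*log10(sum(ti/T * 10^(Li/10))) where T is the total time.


T_total = 2.3 + 0.5 + 1.5 = 4.3 hr
(2.3/4.3) * 10^(62.9/10) = 1.04294e+06
(0.5/4.3) * 10^(90.8/10) = 1.39798e+08
(1.5/4.3) * 10^(90.8/10) = 4.19395e+08
Sum = 1.04294e+06 + 1.39798e+08 + 4.19395e+08 = 5.60236e+08
Leq = 10*log10(5.60236e+08) = 87.484 dB


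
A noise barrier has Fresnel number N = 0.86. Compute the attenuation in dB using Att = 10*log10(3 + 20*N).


3 + 20*N = 3 + 20*0.86 = 20.2
Att = 10*log10(20.2) = 13.054 dB


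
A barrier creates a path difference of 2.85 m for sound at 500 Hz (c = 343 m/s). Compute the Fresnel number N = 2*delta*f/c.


N = 2*delta*f/c = 2*delta/lambda, where lambda = c/f
lambda = 343 / 500 = 0.686 m
N = 2 * 2.85 / 0.686 = 8.309


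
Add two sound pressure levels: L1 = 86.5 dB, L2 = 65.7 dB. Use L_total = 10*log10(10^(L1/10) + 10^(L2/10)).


10^(86.5/10) = 4.46684e+08
10^(65.7/10) = 3.71535e+06
Sum = 4.46684e+08 + 3.71535e+06 = 4.50399e+08
L_total = 10*log10(4.50399e+08) = 86.536 dB


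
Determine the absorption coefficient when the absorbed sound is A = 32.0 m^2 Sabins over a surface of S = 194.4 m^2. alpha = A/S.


Absorption coefficient = absorbed power / incident power
alpha = A / S = 32.0 / 194.4 = 0.16461


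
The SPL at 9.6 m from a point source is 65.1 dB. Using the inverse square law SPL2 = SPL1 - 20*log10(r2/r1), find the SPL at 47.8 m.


r2/r1 = 47.8/9.6 = 4.97917
Correction = 20*log10(4.97917) = 13.9431 dB
SPL2 = 65.1 - 13.9431 = 51.157 dB


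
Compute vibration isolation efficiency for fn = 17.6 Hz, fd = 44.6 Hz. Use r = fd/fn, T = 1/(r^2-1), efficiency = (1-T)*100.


r = 44.6 / 17.6 = 2.53409
r^2 - 1 = 2.53409^2 - 1 = 5.42161
T = 1/5.42161 = 0.184447
Efficiency = (1 - 0.184447)*100 = 81.555 %


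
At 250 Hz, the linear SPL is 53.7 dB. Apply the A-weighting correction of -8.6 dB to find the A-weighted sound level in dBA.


A-weighting table: 250 Hz -> -8.6 dB correction
SPL_A = SPL + correction = 53.7 + (-8.6) = 45.1 dBA


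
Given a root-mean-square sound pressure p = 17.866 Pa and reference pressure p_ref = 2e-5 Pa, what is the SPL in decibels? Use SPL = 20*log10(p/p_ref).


p / p_ref = 17.866 / 2e-5 = 893300
SPL = 20 * log10(893300) = 119.02 dB


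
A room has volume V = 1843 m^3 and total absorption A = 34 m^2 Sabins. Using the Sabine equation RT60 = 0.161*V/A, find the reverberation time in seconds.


RT60 = 0.161 * 1843 / 34 = 8.7271 s


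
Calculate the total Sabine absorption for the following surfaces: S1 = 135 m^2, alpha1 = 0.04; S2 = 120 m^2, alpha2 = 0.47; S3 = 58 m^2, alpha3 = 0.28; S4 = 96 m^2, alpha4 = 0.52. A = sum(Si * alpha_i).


135 * 0.04 = 5.4
120 * 0.47 = 56.4
58 * 0.28 = 16.24
96 * 0.52 = 49.92
A_total = 5.4 + 56.4 + 16.24 + 49.92 = 127.96 m^2


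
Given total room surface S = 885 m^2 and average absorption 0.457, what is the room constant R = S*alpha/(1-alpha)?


R = 885 * 0.457 / (1 - 0.457) = 744.83 m^2


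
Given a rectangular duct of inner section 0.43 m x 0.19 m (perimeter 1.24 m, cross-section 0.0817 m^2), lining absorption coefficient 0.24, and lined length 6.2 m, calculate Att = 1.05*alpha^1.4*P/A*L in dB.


alpha^1.4 = 0.24^1.4 = 0.135611
Attenuation rate = 1.05 * alpha^1.4 * P / A
= 1.05 * 0.135611 * 1.24 / 0.0817 = 2.16114 dB/m
Total Att = 2.16114 * 6.2 = 13.399 dB


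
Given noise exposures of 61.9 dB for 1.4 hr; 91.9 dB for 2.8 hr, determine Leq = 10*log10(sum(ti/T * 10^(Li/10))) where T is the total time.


T_total = 1.4 + 2.8 = 4.2 hr
(1.4/4.2) * 10^(61.9/10) = 516272
(2.8/4.2) * 10^(91.9/10) = 1.03254e+09
Sum = 516272 + 1.03254e+09 = 1.03306e+09
Leq = 10*log10(1.03306e+09) = 90.141 dB


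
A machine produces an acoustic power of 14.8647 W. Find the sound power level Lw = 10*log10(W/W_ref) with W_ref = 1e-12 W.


W / W_ref = 14.8647 / 1e-12 = 1.48647e+13
Lw = 10 * log10(1.48647e+13) = 131.72 dB


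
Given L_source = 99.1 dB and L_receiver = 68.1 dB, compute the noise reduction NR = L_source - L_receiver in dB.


NR = L_source - L_receiver (difference between source and receiving room levels)
NR = 99.1 - 68.1 = 31 dB


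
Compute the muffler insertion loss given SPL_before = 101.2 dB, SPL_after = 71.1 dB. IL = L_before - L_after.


Insertion loss = SPL without muffler - SPL with muffler
IL = 101.2 - 71.1 = 30.1 dB


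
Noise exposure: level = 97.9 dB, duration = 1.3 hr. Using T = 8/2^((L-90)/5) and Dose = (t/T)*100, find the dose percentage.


T_allowed = 8 / 2^((97.9 - 90)/5) = 2.67586 hr
Dose = 1.3 / 2.67586 * 100 = 48.583 %


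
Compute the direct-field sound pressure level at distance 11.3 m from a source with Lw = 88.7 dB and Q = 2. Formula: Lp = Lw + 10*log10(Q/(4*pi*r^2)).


4*pi*r^2 = 4*pi*11.3^2 = 1604.6 m^2
Q / (4*pi*r^2) = 2 / 1604.6 = 0.00124642
Lp = 88.7 + 10*log10(0.00124642) = 59.657 dB


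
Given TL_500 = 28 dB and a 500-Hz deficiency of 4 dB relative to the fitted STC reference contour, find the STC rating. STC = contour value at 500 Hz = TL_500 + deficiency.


By ASTM E413, STC = value of the fitted reference contour at 500 Hz.
Contour value at 500 Hz = TL_500 + deficiency = 28 + 4 = 32
STC = 32


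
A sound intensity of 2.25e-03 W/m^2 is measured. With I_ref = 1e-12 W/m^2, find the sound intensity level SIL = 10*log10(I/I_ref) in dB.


I / I_ref = 2.25e-03 / 1e-12 = 2.25e+09
SIL = 10 * log10(2.25e+09) = 93.522 dB


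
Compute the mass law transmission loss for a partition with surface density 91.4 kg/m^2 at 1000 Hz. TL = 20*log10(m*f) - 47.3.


m * f = 91.4 * 1000 = 91400
20*log10(91400) = 99.2189 dB
TL = 99.2189 - 47.3 = 51.919 dB


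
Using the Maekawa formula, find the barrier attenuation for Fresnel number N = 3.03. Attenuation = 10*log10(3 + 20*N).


3 + 20*N = 3 + 20*3.03 = 63.6
Att = 10*log10(63.6) = 18.035 dB


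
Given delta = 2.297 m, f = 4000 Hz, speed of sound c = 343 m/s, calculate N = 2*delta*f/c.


N = 2*delta*f/c = 2*delta/lambda, where lambda = c/f
lambda = 343 / 4000 = 0.08575 m
N = 2 * 2.297 / 0.08575 = 53.574


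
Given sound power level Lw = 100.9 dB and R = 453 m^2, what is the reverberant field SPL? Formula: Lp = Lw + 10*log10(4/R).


4/R = 4/453 = 0.00883002
Lp = 100.9 + 10*log10(0.00883002) = 80.36 dB


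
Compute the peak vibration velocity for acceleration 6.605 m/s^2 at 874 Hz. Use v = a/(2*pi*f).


omega = 2*pi*f = 2*pi*874 = 5491.5 rad/s
v = a / omega = 6.605 / 5491.5 = 0.0012028 m/s


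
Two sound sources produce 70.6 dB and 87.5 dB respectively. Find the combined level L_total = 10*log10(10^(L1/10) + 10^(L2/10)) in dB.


10^(70.6/10) = 1.14815e+07
10^(87.5/10) = 5.62341e+08
Sum = 1.14815e+07 + 5.62341e+08 = 5.73822e+08
L_total = 10*log10(5.73822e+08) = 87.588 dB


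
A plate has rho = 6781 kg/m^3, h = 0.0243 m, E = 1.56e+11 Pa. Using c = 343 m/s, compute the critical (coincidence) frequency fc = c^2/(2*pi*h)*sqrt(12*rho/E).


12*rho/E = 12*6781/1.56e+11 = 5.21615e-07
sqrt(12*rho/E) = sqrt(5.21615e-07) = 0.000722229
c^2/(2*pi*h) = 343^2/(2*pi*0.0243) = 770552
fc = 770552 * 0.000722229 = 556.52 Hz


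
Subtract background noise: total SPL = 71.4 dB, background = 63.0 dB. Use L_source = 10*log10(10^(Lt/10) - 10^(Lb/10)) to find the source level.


10^(71.4/10) = 1.38038e+07
10^(63.0/10) = 1.99526e+06
Difference = 1.38038e+07 - 1.99526e+06 = 1.18085e+07
L_source = 10*log10(1.18085e+07) = 70.722 dB


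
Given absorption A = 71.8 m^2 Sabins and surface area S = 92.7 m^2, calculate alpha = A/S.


Absorption coefficient = absorbed power / incident power
alpha = A / S = 71.8 / 92.7 = 0.77454


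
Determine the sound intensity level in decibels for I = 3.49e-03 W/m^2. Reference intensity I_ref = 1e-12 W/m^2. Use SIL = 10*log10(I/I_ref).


I / I_ref = 3.49e-03 / 1e-12 = 3.49e+09
SIL = 10 * log10(3.49e+09) = 95.428 dB


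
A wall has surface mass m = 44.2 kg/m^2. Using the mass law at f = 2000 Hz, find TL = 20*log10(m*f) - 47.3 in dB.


m * f = 44.2 * 2000 = 88400
20*log10(88400) = 98.929 dB
TL = 98.929 - 47.3 = 51.629 dB


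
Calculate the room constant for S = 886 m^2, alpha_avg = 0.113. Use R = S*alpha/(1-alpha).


R = 886 * 0.113 / (1 - 0.113) = 112.87 m^2


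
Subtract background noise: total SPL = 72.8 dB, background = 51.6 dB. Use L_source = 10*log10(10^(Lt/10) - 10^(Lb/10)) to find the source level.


10^(72.8/10) = 1.90546e+07
10^(51.6/10) = 144544
Difference = 1.90546e+07 - 144544 = 1.89101e+07
L_source = 10*log10(1.89101e+07) = 72.767 dB


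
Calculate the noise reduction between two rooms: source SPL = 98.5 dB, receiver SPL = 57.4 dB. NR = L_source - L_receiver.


NR = L_source - L_receiver (difference between source and receiving room levels)
NR = 98.5 - 57.4 = 41.1 dB


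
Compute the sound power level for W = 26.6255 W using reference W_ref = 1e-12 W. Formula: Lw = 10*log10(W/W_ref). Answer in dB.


W / W_ref = 26.6255 / 1e-12 = 2.66255e+13
Lw = 10 * log10(2.66255e+13) = 134.25 dB


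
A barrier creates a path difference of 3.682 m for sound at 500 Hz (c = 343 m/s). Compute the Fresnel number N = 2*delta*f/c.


N = 2*delta*f/c = 2*delta/lambda, where lambda = c/f
lambda = 343 / 500 = 0.686 m
N = 2 * 3.682 / 0.686 = 10.735


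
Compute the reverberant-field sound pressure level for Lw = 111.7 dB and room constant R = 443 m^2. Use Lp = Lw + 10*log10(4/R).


4/R = 4/443 = 0.00902935
Lp = 111.7 + 10*log10(0.00902935) = 91.257 dB


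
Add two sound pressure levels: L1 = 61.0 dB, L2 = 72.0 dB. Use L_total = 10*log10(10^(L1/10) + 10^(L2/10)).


10^(61.0/10) = 1.25893e+06
10^(72.0/10) = 1.58489e+07
Sum = 1.25893e+06 + 1.58489e+07 = 1.71078e+07
L_total = 10*log10(1.71078e+07) = 72.332 dB


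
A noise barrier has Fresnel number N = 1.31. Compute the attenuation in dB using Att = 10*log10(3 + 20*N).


3 + 20*N = 3 + 20*1.31 = 29.2
Att = 10*log10(29.2) = 14.654 dB


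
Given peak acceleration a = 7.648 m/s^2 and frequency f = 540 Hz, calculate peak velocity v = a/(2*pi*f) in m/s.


omega = 2*pi*f = 2*pi*540 = 3392.92 rad/s
v = a / omega = 7.648 / 3392.92 = 0.0022541 m/s


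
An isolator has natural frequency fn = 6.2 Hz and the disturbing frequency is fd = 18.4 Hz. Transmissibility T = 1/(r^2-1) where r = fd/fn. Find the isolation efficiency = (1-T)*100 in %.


r = 18.4 / 6.2 = 2.96774
r^2 - 1 = 2.96774^2 - 1 = 7.80748
T = 1/7.80748 = 0.128082
Efficiency = (1 - 0.128082)*100 = 87.192 %


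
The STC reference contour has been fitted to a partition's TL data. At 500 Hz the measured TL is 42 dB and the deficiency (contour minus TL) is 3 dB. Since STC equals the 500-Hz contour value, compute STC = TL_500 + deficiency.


By ASTM E413, STC = value of the fitted reference contour at 500 Hz.
Contour value at 500 Hz = TL_500 + deficiency = 42 + 3 = 45
STC = 45


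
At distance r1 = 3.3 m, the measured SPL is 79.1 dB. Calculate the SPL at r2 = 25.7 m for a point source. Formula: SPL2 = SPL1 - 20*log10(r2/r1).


r2/r1 = 25.7/3.3 = 7.78788
Correction = 20*log10(7.78788) = 17.8284 dB
SPL2 = 79.1 - 17.8284 = 61.272 dB


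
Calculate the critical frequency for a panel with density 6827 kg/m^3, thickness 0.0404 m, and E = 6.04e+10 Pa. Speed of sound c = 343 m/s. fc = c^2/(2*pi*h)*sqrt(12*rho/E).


12*rho/E = 12*6827/6.04e+10 = 1.35636e-06
sqrt(12*rho/E) = sqrt(1.35636e-06) = 0.00116463
c^2/(2*pi*h) = 343^2/(2*pi*0.0404) = 463476
fc = 463476 * 0.00116463 = 539.78 Hz


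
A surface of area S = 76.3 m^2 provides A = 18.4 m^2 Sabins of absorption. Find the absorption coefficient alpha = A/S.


Absorption coefficient = absorbed power / incident power
alpha = A / S = 18.4 / 76.3 = 0.24115


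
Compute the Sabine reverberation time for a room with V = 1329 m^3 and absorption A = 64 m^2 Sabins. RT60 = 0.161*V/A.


RT60 = 0.161 * 1329 / 64 = 3.3433 s


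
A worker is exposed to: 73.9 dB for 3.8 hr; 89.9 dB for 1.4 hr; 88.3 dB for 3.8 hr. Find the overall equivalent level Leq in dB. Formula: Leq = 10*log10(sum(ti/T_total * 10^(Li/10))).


T_total = 3.8 + 1.4 + 3.8 = 9.0 hr
(3.8/9.0) * 10^(73.9/10) = 1.03643e+07
(1.4/9.0) * 10^(89.9/10) = 1.52015e+08
(3.8/9.0) * 10^(88.3/10) = 2.85457e+08
Sum = 1.03643e+07 + 1.52015e+08 + 2.85457e+08 = 4.47836e+08
Leq = 10*log10(4.47836e+08) = 86.511 dB


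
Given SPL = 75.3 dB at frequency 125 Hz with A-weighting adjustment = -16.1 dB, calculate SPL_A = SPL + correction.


A-weighting table: 125 Hz -> -16.1 dB correction
SPL_A = SPL + correction = 75.3 + (-16.1) = 59.2 dBA


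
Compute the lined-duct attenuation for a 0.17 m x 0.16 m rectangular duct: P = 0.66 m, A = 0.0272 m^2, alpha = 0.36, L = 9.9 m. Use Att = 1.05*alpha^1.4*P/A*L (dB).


alpha^1.4 = 0.36^1.4 = 0.239234
Attenuation rate = 1.05 * alpha^1.4 * P / A
= 1.05 * 0.239234 * 0.66 / 0.0272 = 6.09519 dB/m
Total Att = 6.09519 * 9.9 = 60.342 dB


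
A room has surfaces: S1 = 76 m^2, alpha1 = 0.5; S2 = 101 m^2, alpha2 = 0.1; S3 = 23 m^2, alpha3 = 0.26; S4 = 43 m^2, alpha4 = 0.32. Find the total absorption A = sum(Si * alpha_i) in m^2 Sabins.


76 * 0.5 = 38
101 * 0.1 = 10.1
23 * 0.26 = 5.98
43 * 0.32 = 13.76
A_total = 38 + 10.1 + 5.98 + 13.76 = 67.84 m^2


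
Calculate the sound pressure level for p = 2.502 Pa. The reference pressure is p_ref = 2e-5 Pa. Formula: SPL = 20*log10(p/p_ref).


p / p_ref = 2.502 / 2e-5 = 125100
SPL = 20 * log10(125100) = 101.95 dB


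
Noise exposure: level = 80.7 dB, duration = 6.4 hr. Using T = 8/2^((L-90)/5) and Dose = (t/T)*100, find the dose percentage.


T_allowed = 8 / 2^((80.7 - 90)/5) = 29.0406 hr
Dose = 6.4 / 29.0406 * 100 = 22.038 %


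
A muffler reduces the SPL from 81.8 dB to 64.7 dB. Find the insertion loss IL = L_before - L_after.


Insertion loss = SPL without muffler - SPL with muffler
IL = 81.8 - 64.7 = 17.1 dB


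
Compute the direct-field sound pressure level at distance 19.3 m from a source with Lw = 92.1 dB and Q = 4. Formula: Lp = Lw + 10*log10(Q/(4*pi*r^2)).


4*pi*r^2 = 4*pi*19.3^2 = 4680.85 m^2
Q / (4*pi*r^2) = 4 / 4680.85 = 0.000854546
Lp = 92.1 + 10*log10(0.000854546) = 61.417 dB


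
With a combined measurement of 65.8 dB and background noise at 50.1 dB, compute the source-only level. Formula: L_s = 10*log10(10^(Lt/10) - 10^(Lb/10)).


10^(65.8/10) = 3.80189e+06
10^(50.1/10) = 102329
Difference = 3.80189e+06 - 102329 = 3.69956e+06
L_source = 10*log10(3.69956e+06) = 65.682 dB


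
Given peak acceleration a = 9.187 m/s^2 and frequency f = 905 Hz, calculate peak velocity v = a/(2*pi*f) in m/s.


omega = 2*pi*f = 2*pi*905 = 5686.28 rad/s
v = a / omega = 9.187 / 5686.28 = 0.0016156 m/s


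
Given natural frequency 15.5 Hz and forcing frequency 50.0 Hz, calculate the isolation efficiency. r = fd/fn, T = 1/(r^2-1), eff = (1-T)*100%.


r = 50.0 / 15.5 = 3.22581
r^2 - 1 = 3.22581^2 - 1 = 9.40585
T = 1/9.40585 = 0.106317
Efficiency = (1 - 0.106317)*100 = 89.368 %


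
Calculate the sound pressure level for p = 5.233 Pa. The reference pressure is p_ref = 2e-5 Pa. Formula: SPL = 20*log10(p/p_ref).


p / p_ref = 5.233 / 2e-5 = 261650
SPL = 20 * log10(261650) = 108.35 dB


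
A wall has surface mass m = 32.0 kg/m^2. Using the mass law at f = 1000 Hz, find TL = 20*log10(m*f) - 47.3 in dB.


m * f = 32.0 * 1000 = 32000
20*log10(32000) = 90.103 dB
TL = 90.103 - 47.3 = 42.803 dB


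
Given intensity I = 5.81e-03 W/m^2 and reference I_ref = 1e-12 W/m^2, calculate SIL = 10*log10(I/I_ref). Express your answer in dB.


I / I_ref = 5.81e-03 / 1e-12 = 5.81e+09
SIL = 10 * log10(5.81e+09) = 97.642 dB


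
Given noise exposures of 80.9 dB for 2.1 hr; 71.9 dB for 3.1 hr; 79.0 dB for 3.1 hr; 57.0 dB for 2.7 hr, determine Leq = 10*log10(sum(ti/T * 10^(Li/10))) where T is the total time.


T_total = 2.1 + 3.1 + 3.1 + 2.7 = 11.0 hr
(2.1/11.0) * 10^(80.9/10) = 2.34869e+07
(3.1/11.0) * 10^(71.9/10) = 4.36485e+06
(3.1/11.0) * 10^(79.0/10) = 2.23856e+07
(2.7/11.0) * 10^(57.0/10) = 123019
Sum = 2.34869e+07 + 4.36485e+06 + 2.23856e+07 + 123019 = 5.03604e+07
Leq = 10*log10(5.03604e+07) = 77.021 dB


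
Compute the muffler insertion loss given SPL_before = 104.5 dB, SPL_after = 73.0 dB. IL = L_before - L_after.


Insertion loss = SPL without muffler - SPL with muffler
IL = 104.5 - 73.0 = 31.5 dB


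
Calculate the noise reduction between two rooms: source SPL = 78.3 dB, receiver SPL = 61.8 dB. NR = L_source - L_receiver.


NR = L_source - L_receiver (difference between source and receiving room levels)
NR = 78.3 - 61.8 = 16.5 dB


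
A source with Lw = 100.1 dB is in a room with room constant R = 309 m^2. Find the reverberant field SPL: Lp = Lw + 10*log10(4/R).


4/R = 4/309 = 0.012945
Lp = 100.1 + 10*log10(0.012945) = 81.221 dB


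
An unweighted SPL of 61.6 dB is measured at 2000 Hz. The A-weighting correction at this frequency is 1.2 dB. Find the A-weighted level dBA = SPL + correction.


A-weighting table: 2000 Hz -> 1.2 dB correction
SPL_A = SPL + correction = 61.6 + (1.2) = 62.8 dBA


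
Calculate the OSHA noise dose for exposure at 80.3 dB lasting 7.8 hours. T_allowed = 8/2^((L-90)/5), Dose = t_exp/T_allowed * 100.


T_allowed = 8 / 2^((80.3 - 90)/5) = 30.6965 hr
Dose = 7.8 / 30.6965 * 100 = 25.41 %


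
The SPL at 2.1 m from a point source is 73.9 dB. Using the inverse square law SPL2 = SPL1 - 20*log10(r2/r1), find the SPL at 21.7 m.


r2/r1 = 21.7/2.1 = 10.3333
Correction = 20*log10(10.3333) = 20.2848 dB
SPL2 = 73.9 - 20.2848 = 53.615 dB


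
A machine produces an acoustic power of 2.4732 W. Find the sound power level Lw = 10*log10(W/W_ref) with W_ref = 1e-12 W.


W / W_ref = 2.4732 / 1e-12 = 2.4732e+12
Lw = 10 * log10(2.4732e+12) = 123.93 dB


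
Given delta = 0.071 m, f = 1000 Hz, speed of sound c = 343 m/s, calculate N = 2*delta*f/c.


N = 2*delta*f/c = 2*delta/lambda, where lambda = c/f
lambda = 343 / 1000 = 0.343 m
N = 2 * 0.071 / 0.343 = 0.41399


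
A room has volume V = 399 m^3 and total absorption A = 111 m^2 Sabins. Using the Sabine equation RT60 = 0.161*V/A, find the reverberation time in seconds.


RT60 = 0.161 * 399 / 111 = 0.57873 s


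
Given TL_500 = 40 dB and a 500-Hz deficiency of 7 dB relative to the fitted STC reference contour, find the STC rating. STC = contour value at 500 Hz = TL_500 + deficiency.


By ASTM E413, STC = value of the fitted reference contour at 500 Hz.
Contour value at 500 Hz = TL_500 + deficiency = 40 + 7 = 47
STC = 47


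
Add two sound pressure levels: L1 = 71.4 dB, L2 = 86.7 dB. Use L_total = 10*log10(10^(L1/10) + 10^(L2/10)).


10^(71.4/10) = 1.38038e+07
10^(86.7/10) = 4.67735e+08
Sum = 1.38038e+07 + 4.67735e+08 = 4.81539e+08
L_total = 10*log10(4.81539e+08) = 86.826 dB


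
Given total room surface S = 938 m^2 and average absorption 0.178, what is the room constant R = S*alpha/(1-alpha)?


R = 938 * 0.178 / (1 - 0.178) = 203.12 m^2


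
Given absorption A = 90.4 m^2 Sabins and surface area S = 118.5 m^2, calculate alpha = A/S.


Absorption coefficient = absorbed power / incident power
alpha = A / S = 90.4 / 118.5 = 0.76287


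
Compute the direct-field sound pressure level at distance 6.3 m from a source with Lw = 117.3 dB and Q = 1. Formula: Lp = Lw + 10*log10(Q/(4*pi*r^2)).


4*pi*r^2 = 4*pi*6.3^2 = 498.759 m^2
Q / (4*pi*r^2) = 1 / 498.759 = 0.00200498
Lp = 117.3 + 10*log10(0.00200498) = 90.321 dB


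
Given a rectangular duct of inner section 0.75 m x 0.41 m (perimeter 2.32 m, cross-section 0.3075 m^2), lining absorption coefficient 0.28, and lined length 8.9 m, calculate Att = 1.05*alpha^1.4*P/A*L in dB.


alpha^1.4 = 0.28^1.4 = 0.168276
Attenuation rate = 1.05 * alpha^1.4 * P / A
= 1.05 * 0.168276 * 2.32 / 0.3075 = 1.33307 dB/m
Total Att = 1.33307 * 8.9 = 11.864 dB


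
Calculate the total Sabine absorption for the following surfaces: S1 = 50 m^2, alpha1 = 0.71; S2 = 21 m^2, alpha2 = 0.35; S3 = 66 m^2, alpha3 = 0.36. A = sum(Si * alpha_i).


50 * 0.71 = 35.5
21 * 0.35 = 7.35
66 * 0.36 = 23.76
A_total = 35.5 + 7.35 + 23.76 = 66.61 m^2


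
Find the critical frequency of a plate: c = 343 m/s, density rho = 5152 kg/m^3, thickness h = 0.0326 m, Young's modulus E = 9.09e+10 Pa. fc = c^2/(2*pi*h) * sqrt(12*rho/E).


12*rho/E = 12*5152/9.09e+10 = 6.80132e-07
sqrt(12*rho/E) = sqrt(6.80132e-07) = 0.000824701
c^2/(2*pi*h) = 343^2/(2*pi*0.0326) = 574369
fc = 574369 * 0.000824701 = 473.68 Hz


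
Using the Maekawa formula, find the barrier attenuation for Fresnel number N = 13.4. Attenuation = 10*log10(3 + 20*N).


3 + 20*N = 3 + 20*13.4 = 271
Att = 10*log10(271) = 24.33 dB


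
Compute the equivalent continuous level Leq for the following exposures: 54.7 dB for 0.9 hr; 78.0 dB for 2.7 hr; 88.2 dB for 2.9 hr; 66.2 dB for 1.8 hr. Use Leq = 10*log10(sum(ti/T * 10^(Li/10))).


T_total = 0.9 + 2.7 + 2.9 + 1.8 = 8.3 hr
(0.9/8.3) * 10^(54.7/10) = 32001.1
(2.7/8.3) * 10^(78.0/10) = 2.05251e+07
(2.9/8.3) * 10^(88.2/10) = 2.30845e+08
(1.8/8.3) * 10^(66.2/10) = 904054
Sum = 32001.1 + 2.05251e+07 + 2.30845e+08 + 904054 = 2.52306e+08
Leq = 10*log10(2.52306e+08) = 84.019 dB


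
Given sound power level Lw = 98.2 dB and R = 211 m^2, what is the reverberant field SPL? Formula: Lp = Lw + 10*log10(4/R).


4/R = 4/211 = 0.0189573
Lp = 98.2 + 10*log10(0.0189573) = 80.978 dB


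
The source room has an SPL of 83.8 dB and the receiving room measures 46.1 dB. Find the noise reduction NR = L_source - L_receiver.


NR = L_source - L_receiver (difference between source and receiving room levels)
NR = 83.8 - 46.1 = 37.7 dB


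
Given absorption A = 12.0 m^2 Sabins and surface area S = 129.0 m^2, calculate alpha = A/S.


Absorption coefficient = absorbed power / incident power
alpha = A / S = 12.0 / 129.0 = 0.093023


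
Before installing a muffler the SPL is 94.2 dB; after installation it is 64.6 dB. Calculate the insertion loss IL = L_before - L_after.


Insertion loss = SPL without muffler - SPL with muffler
IL = 94.2 - 64.6 = 29.6 dB


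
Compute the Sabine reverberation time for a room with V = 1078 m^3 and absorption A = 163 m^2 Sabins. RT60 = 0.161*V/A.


RT60 = 0.161 * 1078 / 163 = 1.0648 s


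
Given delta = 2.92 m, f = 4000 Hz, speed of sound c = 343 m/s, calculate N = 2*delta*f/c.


N = 2*delta*f/c = 2*delta/lambda, where lambda = c/f
lambda = 343 / 4000 = 0.08575 m
N = 2 * 2.92 / 0.08575 = 68.105


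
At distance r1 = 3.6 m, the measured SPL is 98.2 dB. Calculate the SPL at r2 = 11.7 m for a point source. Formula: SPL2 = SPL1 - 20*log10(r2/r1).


r2/r1 = 11.7/3.6 = 3.25
Correction = 20*log10(3.25) = 10.2377 dB
SPL2 = 98.2 - 10.2377 = 87.962 dB


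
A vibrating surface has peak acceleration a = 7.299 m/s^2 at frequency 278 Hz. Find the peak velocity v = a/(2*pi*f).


omega = 2*pi*f = 2*pi*278 = 1746.73 rad/s
v = a / omega = 7.299 / 1746.73 = 0.0041787 m/s


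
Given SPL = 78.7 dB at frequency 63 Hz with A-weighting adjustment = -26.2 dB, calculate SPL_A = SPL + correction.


A-weighting table: 63 Hz -> -26.2 dB correction
SPL_A = SPL + correction = 78.7 + (-26.2) = 52.5 dBA


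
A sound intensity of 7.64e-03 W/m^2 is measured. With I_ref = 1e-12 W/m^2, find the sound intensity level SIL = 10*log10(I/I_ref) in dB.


I / I_ref = 7.64e-03 / 1e-12 = 7.64e+09
SIL = 10 * log10(7.64e+09) = 98.831 dB


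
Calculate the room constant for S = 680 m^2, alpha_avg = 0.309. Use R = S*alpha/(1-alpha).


R = 680 * 0.309 / (1 - 0.309) = 304.08 m^2


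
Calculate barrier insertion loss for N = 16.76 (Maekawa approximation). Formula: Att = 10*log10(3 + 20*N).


3 + 20*N = 3 + 20*16.76 = 338.2
Att = 10*log10(338.2) = 25.292 dB


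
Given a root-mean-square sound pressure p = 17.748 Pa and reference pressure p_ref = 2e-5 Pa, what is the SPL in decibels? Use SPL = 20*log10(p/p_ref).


p / p_ref = 17.748 / 2e-5 = 887400
SPL = 20 * log10(887400) = 118.96 dB


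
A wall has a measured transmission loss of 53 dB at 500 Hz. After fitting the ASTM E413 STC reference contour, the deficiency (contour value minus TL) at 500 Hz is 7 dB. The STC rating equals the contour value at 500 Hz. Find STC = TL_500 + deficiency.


By ASTM E413, STC = value of the fitted reference contour at 500 Hz.
Contour value at 500 Hz = TL_500 + deficiency = 53 + 7 = 60
STC = 60


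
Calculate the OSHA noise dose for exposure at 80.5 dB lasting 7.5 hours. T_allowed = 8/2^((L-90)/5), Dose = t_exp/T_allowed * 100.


T_allowed = 8 / 2^((80.5 - 90)/5) = 29.8571 hr
Dose = 7.5 / 29.8571 * 100 = 25.12 %


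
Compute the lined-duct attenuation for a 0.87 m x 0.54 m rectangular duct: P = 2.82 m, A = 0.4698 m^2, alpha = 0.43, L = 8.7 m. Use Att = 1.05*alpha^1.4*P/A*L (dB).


alpha^1.4 = 0.43^1.4 = 0.3068
Attenuation rate = 1.05 * alpha^1.4 * P / A
= 1.05 * 0.3068 * 2.82 / 0.4698 = 1.93366 dB/m
Total Att = 1.93366 * 8.7 = 16.823 dB


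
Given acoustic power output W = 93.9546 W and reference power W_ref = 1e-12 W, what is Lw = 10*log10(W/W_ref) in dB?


W / W_ref = 93.9546 / 1e-12 = 9.39546e+13
Lw = 10 * log10(9.39546e+13) = 139.73 dB


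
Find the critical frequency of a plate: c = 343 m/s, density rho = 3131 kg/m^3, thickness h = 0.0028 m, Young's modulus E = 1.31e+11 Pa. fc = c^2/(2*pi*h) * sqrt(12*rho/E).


12*rho/E = 12*3131/1.31e+11 = 2.86809e-07
sqrt(12*rho/E) = sqrt(2.86809e-07) = 0.000535546
c^2/(2*pi*h) = 343^2/(2*pi*0.0028) = 6.68729e+06
fc = 6.68729e+06 * 0.000535546 = 3581.4 Hz


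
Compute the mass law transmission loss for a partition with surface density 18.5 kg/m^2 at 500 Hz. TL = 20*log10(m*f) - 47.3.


m * f = 18.5 * 500 = 9250
20*log10(9250) = 79.3228 dB
TL = 79.3228 - 47.3 = 32.023 dB


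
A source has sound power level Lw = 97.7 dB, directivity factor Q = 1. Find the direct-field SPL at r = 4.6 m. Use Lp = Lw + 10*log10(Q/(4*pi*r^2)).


4*pi*r^2 = 4*pi*4.6^2 = 265.904 m^2
Q / (4*pi*r^2) = 1 / 265.904 = 0.00376076
Lp = 97.7 + 10*log10(0.00376076) = 73.453 dB


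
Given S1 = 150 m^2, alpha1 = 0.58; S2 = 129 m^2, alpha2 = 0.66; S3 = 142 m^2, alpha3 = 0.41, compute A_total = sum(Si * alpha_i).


150 * 0.58 = 87
129 * 0.66 = 85.14
142 * 0.41 = 58.22
A_total = 87 + 85.14 + 58.22 = 230.36 m^2


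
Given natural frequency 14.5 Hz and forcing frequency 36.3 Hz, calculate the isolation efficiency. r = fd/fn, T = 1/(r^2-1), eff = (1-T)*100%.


r = 36.3 / 14.5 = 2.50345
r^2 - 1 = 2.50345^2 - 1 = 5.26726
T = 1/5.26726 = 0.189852
Efficiency = (1 - 0.189852)*100 = 81.015 %


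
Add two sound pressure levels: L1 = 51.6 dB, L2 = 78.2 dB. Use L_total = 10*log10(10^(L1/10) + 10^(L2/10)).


10^(51.6/10) = 144544
10^(78.2/10) = 6.60693e+07
Sum = 144544 + 6.60693e+07 = 6.62138e+07
L_total = 10*log10(6.62138e+07) = 78.209 dB


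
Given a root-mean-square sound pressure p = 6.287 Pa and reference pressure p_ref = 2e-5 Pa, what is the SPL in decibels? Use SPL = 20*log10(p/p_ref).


p / p_ref = 6.287 / 2e-5 = 314350
SPL = 20 * log10(314350) = 109.95 dB


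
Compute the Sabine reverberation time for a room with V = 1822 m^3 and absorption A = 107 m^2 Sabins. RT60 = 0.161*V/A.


RT60 = 0.161 * 1822 / 107 = 2.7415 s


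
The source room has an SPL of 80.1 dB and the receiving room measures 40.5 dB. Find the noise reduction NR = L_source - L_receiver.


NR = L_source - L_receiver (difference between source and receiving room levels)
NR = 80.1 - 40.5 = 39.6 dB


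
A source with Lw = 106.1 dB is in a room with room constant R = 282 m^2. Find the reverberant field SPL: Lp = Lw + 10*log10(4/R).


4/R = 4/282 = 0.0141844
Lp = 106.1 + 10*log10(0.0141844) = 87.618 dB


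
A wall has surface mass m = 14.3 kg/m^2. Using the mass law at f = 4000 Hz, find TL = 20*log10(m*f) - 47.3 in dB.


m * f = 14.3 * 4000 = 57200
20*log10(57200) = 95.1479 dB
TL = 95.1479 - 47.3 = 47.848 dB


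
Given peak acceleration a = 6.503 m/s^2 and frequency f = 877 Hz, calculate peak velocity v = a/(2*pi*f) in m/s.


omega = 2*pi*f = 2*pi*877 = 5510.35 rad/s
v = a / omega = 6.503 / 5510.35 = 0.0011801 m/s


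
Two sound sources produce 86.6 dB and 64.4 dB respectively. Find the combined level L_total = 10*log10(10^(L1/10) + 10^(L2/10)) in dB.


10^(86.6/10) = 4.57088e+08
10^(64.4/10) = 2.75423e+06
Sum = 4.57088e+08 + 2.75423e+06 = 4.59842e+08
L_total = 10*log10(4.59842e+08) = 86.626 dB


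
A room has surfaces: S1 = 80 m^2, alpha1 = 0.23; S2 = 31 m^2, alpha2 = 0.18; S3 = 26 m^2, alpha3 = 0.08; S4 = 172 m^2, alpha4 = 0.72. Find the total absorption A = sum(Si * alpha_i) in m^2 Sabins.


80 * 0.23 = 18.4
31 * 0.18 = 5.58
26 * 0.08 = 2.08
172 * 0.72 = 123.84
A_total = 18.4 + 5.58 + 2.08 + 123.84 = 149.9 m^2


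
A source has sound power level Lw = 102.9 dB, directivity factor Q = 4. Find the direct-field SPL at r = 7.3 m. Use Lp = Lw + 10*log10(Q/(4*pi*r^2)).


4*pi*r^2 = 4*pi*7.3^2 = 669.662 m^2
Q / (4*pi*r^2) = 4 / 669.662 = 0.00597316
Lp = 102.9 + 10*log10(0.00597316) = 80.662 dB


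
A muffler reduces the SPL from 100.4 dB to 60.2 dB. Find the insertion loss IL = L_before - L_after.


Insertion loss = SPL without muffler - SPL with muffler
IL = 100.4 - 60.2 = 40.2 dB


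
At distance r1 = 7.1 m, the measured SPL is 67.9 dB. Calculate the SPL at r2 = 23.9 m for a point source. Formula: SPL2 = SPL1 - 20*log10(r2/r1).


r2/r1 = 23.9/7.1 = 3.3662
Correction = 20*log10(3.3662) = 10.5428 dB
SPL2 = 67.9 - 10.5428 = 57.357 dB


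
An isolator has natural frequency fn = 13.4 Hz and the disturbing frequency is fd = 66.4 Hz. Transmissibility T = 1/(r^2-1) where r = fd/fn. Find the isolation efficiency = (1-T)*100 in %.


r = 66.4 / 13.4 = 4.95522
r^2 - 1 = 4.95522^2 - 1 = 23.5542
T = 1/23.5542 = 0.0424553
Efficiency = (1 - 0.0424553)*100 = 95.754 %


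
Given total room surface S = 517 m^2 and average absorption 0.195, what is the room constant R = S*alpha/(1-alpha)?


R = 517 * 0.195 / (1 - 0.195) = 125.24 m^2


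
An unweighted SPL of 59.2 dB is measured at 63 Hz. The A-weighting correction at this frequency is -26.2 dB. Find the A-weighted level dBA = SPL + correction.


A-weighting table: 63 Hz -> -26.2 dB correction
SPL_A = SPL + correction = 59.2 + (-26.2) = 33 dBA


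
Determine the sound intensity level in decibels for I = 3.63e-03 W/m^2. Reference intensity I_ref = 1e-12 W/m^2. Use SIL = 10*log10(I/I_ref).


I / I_ref = 3.63e-03 / 1e-12 = 3.63e+09
SIL = 10 * log10(3.63e+09) = 95.599 dB


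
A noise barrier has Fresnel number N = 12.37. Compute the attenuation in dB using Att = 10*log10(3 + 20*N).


3 + 20*N = 3 + 20*12.37 = 250.4
Att = 10*log10(250.4) = 23.986 dB


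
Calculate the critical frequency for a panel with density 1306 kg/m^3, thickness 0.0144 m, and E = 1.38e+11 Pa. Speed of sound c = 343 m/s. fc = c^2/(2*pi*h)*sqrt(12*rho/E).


12*rho/E = 12*1306/1.38e+11 = 1.13565e-07
sqrt(12*rho/E) = sqrt(1.13565e-07) = 0.000336994
c^2/(2*pi*h) = 343^2/(2*pi*0.0144) = 1.30031e+06
fc = 1.30031e+06 * 0.000336994 = 438.2 Hz


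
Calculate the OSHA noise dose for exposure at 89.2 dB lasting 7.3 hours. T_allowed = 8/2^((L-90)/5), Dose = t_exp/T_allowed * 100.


T_allowed = 8 / 2^((89.2 - 90)/5) = 8.9383 hr
Dose = 7.3 / 8.9383 * 100 = 81.671 %


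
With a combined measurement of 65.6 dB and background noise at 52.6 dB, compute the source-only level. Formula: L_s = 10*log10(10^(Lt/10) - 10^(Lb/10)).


10^(65.6/10) = 3.63078e+06
10^(52.6/10) = 181970
Difference = 3.63078e+06 - 181970 = 3.44881e+06
L_source = 10*log10(3.44881e+06) = 65.377 dB


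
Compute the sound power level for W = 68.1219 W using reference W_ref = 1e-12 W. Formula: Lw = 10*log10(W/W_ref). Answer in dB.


W / W_ref = 68.1219 / 1e-12 = 6.81219e+13
Lw = 10 * log10(6.81219e+13) = 138.33 dB


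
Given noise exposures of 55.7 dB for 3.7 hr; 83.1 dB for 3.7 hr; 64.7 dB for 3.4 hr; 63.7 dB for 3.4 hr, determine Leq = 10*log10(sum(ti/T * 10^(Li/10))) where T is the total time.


T_total = 3.7 + 3.7 + 3.4 + 3.4 = 14.2 hr
(3.7/14.2) * 10^(55.7/10) = 96808.5
(3.7/14.2) * 10^(83.1/10) = 5.32002e+07
(3.4/14.2) * 10^(64.7/10) = 706628
(3.4/14.2) * 10^(63.7/10) = 561294
Sum = 96808.5 + 5.32002e+07 + 706628 + 561294 = 5.45649e+07
Leq = 10*log10(5.45649e+07) = 77.369 dB


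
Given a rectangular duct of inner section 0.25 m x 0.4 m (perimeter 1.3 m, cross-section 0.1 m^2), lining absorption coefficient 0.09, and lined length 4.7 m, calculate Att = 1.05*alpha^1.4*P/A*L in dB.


alpha^1.4 = 0.09^1.4 = 0.034351
Attenuation rate = 1.05 * alpha^1.4 * P / A
= 1.05 * 0.034351 * 1.3 / 0.1 = 0.468891 dB/m
Total Att = 0.468891 * 4.7 = 2.2038 dB


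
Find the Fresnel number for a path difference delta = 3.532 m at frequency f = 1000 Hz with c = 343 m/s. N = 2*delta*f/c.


N = 2*delta*f/c = 2*delta/lambda, where lambda = c/f
lambda = 343 / 1000 = 0.343 m
N = 2 * 3.532 / 0.343 = 20.595


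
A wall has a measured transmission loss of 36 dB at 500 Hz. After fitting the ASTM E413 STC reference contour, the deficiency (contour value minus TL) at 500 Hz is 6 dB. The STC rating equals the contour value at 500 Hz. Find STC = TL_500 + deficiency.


By ASTM E413, STC = value of the fitted reference contour at 500 Hz.
Contour value at 500 Hz = TL_500 + deficiency = 36 + 6 = 42
STC = 42


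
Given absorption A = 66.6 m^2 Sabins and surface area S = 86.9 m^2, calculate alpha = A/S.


Absorption coefficient = absorbed power / incident power
alpha = A / S = 66.6 / 86.9 = 0.7664


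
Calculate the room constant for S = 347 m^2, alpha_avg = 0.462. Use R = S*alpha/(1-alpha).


R = 347 * 0.462 / (1 - 0.462) = 297.98 m^2


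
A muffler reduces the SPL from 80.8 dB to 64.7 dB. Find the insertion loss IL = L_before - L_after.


Insertion loss = SPL without muffler - SPL with muffler
IL = 80.8 - 64.7 = 16.1 dB


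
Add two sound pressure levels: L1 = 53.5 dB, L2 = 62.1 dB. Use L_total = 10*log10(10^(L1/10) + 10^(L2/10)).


10^(53.5/10) = 223872
10^(62.1/10) = 1.62181e+06
Sum = 223872 + 1.62181e+06 = 1.84568e+06
L_total = 10*log10(1.84568e+06) = 62.662 dB


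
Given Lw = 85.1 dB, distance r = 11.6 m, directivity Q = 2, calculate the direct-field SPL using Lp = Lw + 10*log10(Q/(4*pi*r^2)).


4*pi*r^2 = 4*pi*11.6^2 = 1690.93 m^2
Q / (4*pi*r^2) = 2 / 1690.93 = 0.00118278
Lp = 85.1 + 10*log10(0.00118278) = 55.829 dB


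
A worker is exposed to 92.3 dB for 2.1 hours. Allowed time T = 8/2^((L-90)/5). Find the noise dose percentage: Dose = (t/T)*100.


T_allowed = 8 / 2^((92.3 - 90)/5) = 5.81589 hr
Dose = 2.1 / 5.81589 * 100 = 36.108 %
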